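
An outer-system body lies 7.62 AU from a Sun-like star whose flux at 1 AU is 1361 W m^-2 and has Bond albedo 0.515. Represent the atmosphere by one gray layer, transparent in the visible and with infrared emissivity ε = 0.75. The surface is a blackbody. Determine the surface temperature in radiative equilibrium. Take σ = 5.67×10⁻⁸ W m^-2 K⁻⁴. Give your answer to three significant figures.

Irradiance scales as 1/d², so S = 1361 W m^-2 × (1/7.62)² = 23.44 W m^-2.
The planet radiates to space at T_e = [S(1−α)/(4σ)]^(1/4) = 84.14 K.
The surface balance (absorbed SW + ε·downward IR = σT_s⁴) with T_a⁴ = T_s⁴/2 reduces to T_s = T_e·[2/(2−ε)]^¼ = 94.63 K.

94.6 K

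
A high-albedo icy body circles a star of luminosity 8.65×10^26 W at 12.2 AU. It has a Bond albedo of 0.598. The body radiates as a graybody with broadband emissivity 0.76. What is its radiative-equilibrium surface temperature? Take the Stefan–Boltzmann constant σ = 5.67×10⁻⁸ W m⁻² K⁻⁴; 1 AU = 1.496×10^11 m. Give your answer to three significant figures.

83.3 K

d = 12.2 × 1.496×10^11 m = 1.825×10^12 m.
S = L/(4πd²) = 20.66 W m⁻².
Absorbed flux (global mean): S(1−α)/4 = 20.66·0.402/4 = 2.077 W m⁻².
Equating to εσT⁴ with ε = 0.76: T = (2.077/0.76σ)^(1/4) = 83.32 K.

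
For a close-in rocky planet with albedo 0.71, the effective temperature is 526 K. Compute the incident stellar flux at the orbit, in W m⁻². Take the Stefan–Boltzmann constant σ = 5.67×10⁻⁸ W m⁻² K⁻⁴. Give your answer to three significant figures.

Invert the energy balance for S: S = 4σT⁴/(1−α).
The emitted flux is σT⁴ = 4340 W m⁻².
S = 4·4340/0.29 = 59870 W m⁻².

59900 W m⁻²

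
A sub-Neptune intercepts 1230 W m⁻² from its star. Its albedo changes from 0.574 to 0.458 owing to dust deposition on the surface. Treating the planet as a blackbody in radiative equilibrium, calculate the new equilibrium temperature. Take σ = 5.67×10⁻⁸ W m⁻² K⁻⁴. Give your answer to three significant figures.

With the new albedo, S(1−α₂)/4 = 166.7 W m⁻², so T₂ = 232.8 K.

233 K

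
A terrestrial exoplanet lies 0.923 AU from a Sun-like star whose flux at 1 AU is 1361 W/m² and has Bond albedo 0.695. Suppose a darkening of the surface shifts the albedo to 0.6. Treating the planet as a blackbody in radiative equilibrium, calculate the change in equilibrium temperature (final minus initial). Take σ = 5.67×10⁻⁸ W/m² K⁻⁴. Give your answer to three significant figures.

15.1 kelvin

By the inverse-square law, S = 1361/0.923² = 1598 W/m².
Initial: T₁ = [S(1−0.695)/(4σ)]^(1/4) = 215.3 K.
Final:   T₂ = [S(1−0.6)/(4σ)]^(1/4) = 230.4 K.
Change: 230.4 − 215.3 = 15.10 K.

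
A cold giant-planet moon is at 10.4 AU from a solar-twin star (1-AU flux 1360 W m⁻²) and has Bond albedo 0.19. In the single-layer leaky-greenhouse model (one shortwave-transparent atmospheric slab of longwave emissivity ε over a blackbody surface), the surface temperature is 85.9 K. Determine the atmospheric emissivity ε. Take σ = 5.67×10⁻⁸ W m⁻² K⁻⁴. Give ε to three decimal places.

0.350

Irradiance scales as 1/d², so S = 1360 W m⁻² × (1/10.4)² = 12.57 W m⁻².
Effective temperature: T_e = [S(1−α)/(4σ)]^(1/4) = 81.86 K.
T_s⁴ = T_e⁴·2/(2−ε) → ε = 2 − 2(T_e/T_s)⁴ = 2 − 2·(81.86/85.9)⁴ = 0.3504.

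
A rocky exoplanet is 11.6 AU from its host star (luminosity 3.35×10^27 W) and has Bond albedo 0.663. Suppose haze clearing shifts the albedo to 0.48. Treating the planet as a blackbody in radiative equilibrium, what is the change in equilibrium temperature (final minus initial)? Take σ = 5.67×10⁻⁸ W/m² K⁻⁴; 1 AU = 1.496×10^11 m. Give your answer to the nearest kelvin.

d = 11.6 × 1.496×10^11 m = 1.735×10^12 m.
Flux at the orbit: S = L/(4πd²) = 3.35×10^27/(4π·(1.74×10^12)²) = 88.52 W/m².
Before: T₁ = [88.52·0.337/(4σ)]^(1/4) = 107.1 K.
Final:   T₂ = [S(1−0.48)/(4σ)]^(1/4) = 119.4 K.
ΔT = T₂ − T₁ = 12.27 K.

12 K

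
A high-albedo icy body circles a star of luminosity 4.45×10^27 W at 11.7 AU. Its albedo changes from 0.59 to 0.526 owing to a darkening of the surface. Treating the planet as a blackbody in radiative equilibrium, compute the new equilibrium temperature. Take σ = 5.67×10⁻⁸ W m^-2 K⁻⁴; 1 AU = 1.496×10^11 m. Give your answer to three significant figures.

Orbital distance: d = 11.7 AU = 1.750×10^12 m.
Flux at the orbit: S = L/(4πd²) = 4.45×10^27/(4π·(1.75×10^12)²) = 115.6 W m^-2.
New equilibrium: T₂ = [(1−0.526)·115.6/(4σ)]^(1/4) = 124.7 K.

125 K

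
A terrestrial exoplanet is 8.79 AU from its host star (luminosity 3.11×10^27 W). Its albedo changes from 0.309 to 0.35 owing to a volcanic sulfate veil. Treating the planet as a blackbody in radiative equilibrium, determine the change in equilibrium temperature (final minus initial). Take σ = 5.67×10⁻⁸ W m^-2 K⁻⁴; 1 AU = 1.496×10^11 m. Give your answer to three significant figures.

d = 8.79 × 1.496×10^11 m = 1.315×10^12 m.
S = L/(4πd²) = 143.1 W m^-2.
Initial: T₁ = [S(1−0.309)/(4σ)]^(1/4) = 144.5 K.
Final:   T₂ = [S(1−0.35)/(4σ)]^(1/4) = 142.3 K.
ΔT = T₂ − T₁ = -2.193 K.

-2.19 kelvin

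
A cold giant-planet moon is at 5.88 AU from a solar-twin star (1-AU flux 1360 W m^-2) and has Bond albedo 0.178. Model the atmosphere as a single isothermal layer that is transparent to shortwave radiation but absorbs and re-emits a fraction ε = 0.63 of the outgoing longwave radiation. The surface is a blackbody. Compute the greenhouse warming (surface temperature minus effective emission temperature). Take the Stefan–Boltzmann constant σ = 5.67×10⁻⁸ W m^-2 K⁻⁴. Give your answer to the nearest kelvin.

11 kelvin

Flux at the orbit: S = 1360/(5.88)² = 39.34 W m^-2.
Effective emission temperature (TOA balance): σT_e⁴ = S(1−α)/4 = 8.083 W m^-2 → T_e = 109.3 K.
Surface balance with a leaky layer gives σT_s⁴ = σT_e⁴·2/(2−ε), so T_s = T_e·[2/(2−0.63)]^(1/4) = 120.1 K.
T_s − T_e = 120.1 − 109.3 = 10.84 K.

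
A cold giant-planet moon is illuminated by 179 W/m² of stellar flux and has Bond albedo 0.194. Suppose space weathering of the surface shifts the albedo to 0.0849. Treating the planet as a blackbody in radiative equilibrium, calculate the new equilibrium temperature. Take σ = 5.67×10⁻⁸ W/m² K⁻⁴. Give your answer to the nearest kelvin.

New equilibrium: T₂ = [(1−0.0849)·179.0/(4σ)]^(1/4) = 163.9 K.

164 kelvin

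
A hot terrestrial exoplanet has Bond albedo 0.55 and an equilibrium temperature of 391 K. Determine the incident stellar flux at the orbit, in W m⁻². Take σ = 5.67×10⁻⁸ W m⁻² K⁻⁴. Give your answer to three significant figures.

Invert the energy balance for S: S = 4σT⁴/(1−α).
σT⁴ = 5.67×10⁻⁸·(391)⁴ = 1325 W m⁻².
S = 4·1325/0.45 = 11780 W m⁻².

11800 W m⁻²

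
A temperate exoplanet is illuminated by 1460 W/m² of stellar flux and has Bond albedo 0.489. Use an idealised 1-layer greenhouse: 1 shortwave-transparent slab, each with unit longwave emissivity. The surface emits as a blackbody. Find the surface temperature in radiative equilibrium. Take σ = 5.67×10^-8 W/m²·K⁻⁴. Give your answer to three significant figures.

Top-of-atmosphere balance: σT_e⁴ = S(1−α)/4 = 186.5 W/m² → T_e = 239.5 K.
Layer-by-layer balance gives σT_s⁴ = (N+1)σT_e⁴, so T_s = 2^¼·239.5 = 284.8 K.

285 K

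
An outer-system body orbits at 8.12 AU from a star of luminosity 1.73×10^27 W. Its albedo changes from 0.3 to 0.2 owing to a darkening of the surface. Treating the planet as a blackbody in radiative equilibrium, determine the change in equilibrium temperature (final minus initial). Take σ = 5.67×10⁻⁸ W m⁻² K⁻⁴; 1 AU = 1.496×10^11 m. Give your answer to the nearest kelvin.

4 kelvin

d = 8.12 × 1.496×10^11 m = 1.215×10^12 m.
S = L/(4πd²) = 93.30 W m⁻².
Initial: T₁ = [S(1−0.3)/(4σ)]^(1/4) = 130.3 K.
With α = 0.2, T₂ = 134.7 K.
ΔT = T₂ − T₁ = 4.422 K.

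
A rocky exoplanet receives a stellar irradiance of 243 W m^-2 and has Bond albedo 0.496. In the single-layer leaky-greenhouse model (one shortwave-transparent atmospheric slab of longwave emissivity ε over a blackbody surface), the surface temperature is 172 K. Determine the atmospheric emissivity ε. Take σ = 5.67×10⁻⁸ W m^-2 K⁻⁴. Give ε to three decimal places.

Effective temperature: T_e = [S(1−α)/(4σ)]^(1/4) = 152.4 K.
Since (2−ε)/2 = (T_e/T_s)⁴ = 0.6170, ε = 0.7660.

0.766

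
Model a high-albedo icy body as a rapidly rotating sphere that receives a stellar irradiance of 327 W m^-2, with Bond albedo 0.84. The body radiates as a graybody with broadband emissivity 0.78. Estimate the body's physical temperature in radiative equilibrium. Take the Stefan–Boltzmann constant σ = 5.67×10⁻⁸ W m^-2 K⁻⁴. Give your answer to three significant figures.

131 K

The planet absorbs (1−α)S over its disc πR² and re-emits over 4πR², so the mean absorbed flux is (1−0.84)·327.0/4 = 13.08 W m^-2.
Equating to εσT⁴ with ε = 0.78: T = (13.08/0.78σ)^(1/4) = 131.1 K.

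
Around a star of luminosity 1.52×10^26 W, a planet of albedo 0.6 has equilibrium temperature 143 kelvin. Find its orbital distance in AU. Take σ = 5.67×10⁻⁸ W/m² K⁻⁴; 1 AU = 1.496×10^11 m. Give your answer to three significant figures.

1.51 AU

The flux needed for this T is 4σT⁴/(1−0.6) = 237.1 W/m².
From L = 4πd²S, d = √(1.52×10^26/(4π·237.1)) = 2.259×10^11 m = 1.510 AU.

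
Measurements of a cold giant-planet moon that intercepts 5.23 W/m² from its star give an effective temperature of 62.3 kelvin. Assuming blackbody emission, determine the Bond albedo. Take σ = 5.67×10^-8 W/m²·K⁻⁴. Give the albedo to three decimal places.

Rearranging the radiative balance, α = 1 − 4σT⁴/S.
σT⁴ = 0.8542 W/m², so 4σT⁴ = 3.417 W/m².
1−α = 3.417/5.230 = 0.6533, so α = 0.3467.

0.347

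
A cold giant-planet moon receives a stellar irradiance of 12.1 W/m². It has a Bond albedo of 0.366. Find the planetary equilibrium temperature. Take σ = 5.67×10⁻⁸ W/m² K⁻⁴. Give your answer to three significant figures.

Averaging over the sphere, the absorbed flux is S(1−α)/4 = 1.918 W/m².
Balancing against σT⁴: T = (1.918/5.67×10⁻⁸)^(1/4) = 76.26 K.

76.3 K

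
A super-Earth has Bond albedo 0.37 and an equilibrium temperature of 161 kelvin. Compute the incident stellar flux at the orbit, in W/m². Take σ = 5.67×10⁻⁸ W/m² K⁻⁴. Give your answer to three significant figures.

242 W/m²

Invert the energy balance for S: S = 4σT⁴/(1−α).
The emitted flux is σT⁴ = 38.10 W/m².
S = 4·38.10/0.63 = 241.9 W/m².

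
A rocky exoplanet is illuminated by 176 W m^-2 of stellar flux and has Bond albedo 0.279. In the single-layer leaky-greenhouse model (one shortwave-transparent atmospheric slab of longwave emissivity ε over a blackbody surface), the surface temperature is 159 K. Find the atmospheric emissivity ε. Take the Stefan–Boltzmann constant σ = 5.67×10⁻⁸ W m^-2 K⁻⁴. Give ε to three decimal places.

Effective temperature: T_e = [S(1−α)/(4σ)]^(1/4) = 153.8 K.
T_s⁴ = T_e⁴·2/(2−ε) → ε = 2 − 2(T_e/T_s)⁴ = 2 − 2·(153.8/159)⁴ = 0.2492.

0.249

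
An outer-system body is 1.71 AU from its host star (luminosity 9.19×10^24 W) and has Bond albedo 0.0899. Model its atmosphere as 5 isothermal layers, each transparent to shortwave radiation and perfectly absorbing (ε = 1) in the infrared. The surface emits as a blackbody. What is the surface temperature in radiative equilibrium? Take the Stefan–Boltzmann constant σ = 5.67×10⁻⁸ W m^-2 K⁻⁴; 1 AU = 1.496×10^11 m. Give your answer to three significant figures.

128 K

Orbital distance: d = 1.71 AU = 2.558×10^11 m.
Spreading L over a sphere of radius d: S = 9.19×10^24/(4π·2.56×10^11²) = 11.18 W m^-2.
OLR = S(1−α)/4 = 2.543 W m^-2; the top layer radiates at T_e = 81.83 K.
Layer-by-layer balance gives σT_s⁴ = (N+1)σT_e⁴, so T_s = 6^¼·81.83 = 128.1 K.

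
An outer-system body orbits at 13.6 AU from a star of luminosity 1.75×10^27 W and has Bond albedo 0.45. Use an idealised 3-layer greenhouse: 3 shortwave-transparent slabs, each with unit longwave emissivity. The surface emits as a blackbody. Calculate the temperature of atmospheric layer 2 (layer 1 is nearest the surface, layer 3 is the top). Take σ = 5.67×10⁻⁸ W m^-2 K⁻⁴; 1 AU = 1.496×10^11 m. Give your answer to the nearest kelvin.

Orbital distance: d = 13.6 AU = 2.035×10^12 m.
S = L/(4πd²) = 33.64 W m^-2.
Top-of-atmosphere balance: σT_e⁴ = S(1−α)/4 = 4.626 W m^-2 → T_e = 95.04 K.
In the N-layer model, layer k (counted from the surface) has T_k = (N+1−k)^(1/4)·T_e.
With k = 2: T_2 = (3+1−2)^¼·95.04 K = 113.0 K.

113 K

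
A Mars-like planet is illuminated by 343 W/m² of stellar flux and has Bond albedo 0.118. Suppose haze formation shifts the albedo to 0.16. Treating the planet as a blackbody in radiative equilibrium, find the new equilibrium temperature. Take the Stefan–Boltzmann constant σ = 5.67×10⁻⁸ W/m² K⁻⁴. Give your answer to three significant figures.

With the new albedo, S(1−α₂)/4 = 72.03 W/m², so T₂ = 188.8 K.

189 K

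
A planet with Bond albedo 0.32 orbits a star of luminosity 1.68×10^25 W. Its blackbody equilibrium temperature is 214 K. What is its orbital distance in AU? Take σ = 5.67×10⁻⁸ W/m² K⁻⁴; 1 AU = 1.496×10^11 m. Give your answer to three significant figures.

The flux needed for this T is 4σT⁴/(1−0.32) = 699.5 W/m².
S = L/(4πd²) → d = √(L/4πS) = √(1.68×10^25/(4π·699.5)) = 4.372×10^10 m = 0.2922 AU.

0.292 AU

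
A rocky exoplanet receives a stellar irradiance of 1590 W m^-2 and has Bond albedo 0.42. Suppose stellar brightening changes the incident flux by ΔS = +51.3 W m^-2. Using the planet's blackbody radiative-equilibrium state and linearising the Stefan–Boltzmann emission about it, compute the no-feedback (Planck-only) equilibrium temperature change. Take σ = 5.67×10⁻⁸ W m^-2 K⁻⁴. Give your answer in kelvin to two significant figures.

2.0 K

Reference equilibrium: T_e = [S(1−α)/(4σ)]^(1/4) = 252.5 K.
TOA radiative forcing: ΔF = (1−α)ΔS/4 = 0.58·(+51.3)/4 = 7.439 W m^-2.
Planck response: λ_P = 4σT_e³ = 4·5.67×10⁻⁸·(252.5)³ = 3.652 W m^-2/K.
ΔT₀ = ΔF/λ_P = 7.439/3.652 = 2.04 K.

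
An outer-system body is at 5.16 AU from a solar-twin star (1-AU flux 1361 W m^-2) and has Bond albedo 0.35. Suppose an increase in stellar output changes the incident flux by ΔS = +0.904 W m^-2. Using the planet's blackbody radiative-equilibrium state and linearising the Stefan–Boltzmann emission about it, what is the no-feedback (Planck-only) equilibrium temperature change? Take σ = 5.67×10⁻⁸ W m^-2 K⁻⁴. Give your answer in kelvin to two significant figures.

0.49 kelvin

Irradiance scales as 1/d², so S = 1361 W m^-2 × (1/5.16)² = 51.12 W m^-2.
The baseline emission temperature is T_e = 110.0 K.
TOA radiative forcing: ΔF = (1−α)ΔS/4 = 0.65·(+0.904)/4 = 0.1469 W m^-2.
The Planck feedback parameter is 4σT_e³ = 0.3020 W m^-2/K.
Hence the no-feedback warming is ΔF/(4σT_e³) = 0.486 K.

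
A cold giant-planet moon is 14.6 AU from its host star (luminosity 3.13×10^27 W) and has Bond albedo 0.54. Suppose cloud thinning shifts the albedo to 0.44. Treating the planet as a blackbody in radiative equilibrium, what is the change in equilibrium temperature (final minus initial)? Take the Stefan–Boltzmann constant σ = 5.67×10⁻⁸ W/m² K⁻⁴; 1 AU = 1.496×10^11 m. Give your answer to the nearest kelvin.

Orbital distance: d = 14.6 AU = 2.184×10^12 m.
Flux at the orbit: S = L/(4πd²) = 3.13×10^27/(4π·(2.18×10^12)²) = 52.21 W/m².
Initial: T₁ = [S(1−0.54)/(4σ)]^(1/4) = 101.4 K.
Final:   T₂ = [S(1−0.44)/(4σ)]^(1/4) = 106.6 K.
ΔT = T₂ − T₁ = 5.113 K.

5 K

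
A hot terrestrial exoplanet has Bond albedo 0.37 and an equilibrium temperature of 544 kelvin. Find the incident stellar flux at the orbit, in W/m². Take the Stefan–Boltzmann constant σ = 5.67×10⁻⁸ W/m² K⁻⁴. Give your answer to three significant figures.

31500 W/m²

From S(1−α)/4 = σT⁴: S = 4σT⁴/(1−α).
The emitted flux is σT⁴ = 4966 W/m².
So S = 4×4966/(1−0.37) = 31530 W/m².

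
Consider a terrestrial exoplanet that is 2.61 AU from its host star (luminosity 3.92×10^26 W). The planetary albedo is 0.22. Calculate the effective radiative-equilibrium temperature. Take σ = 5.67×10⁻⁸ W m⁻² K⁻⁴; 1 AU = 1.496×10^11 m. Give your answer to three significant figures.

d = 2.61 × 1.496×10^11 m = 3.905×10^11 m.
S = L/(4πd²) = 204.6 W m⁻².
The planet absorbs (1−α)S over its disc πR² and re-emits over 4πR², so the mean absorbed flux is (1−0.22)·204.6/4 = 39.90 W m⁻².
Set σT⁴ = 39.90 → T = (39.90/σ)^(1/4) = 162.9 K.

163 K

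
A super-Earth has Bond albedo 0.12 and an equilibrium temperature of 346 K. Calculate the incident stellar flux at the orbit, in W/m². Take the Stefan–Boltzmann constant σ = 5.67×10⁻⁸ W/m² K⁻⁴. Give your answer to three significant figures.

Invert the energy balance for S: S = 4σT⁴/(1−α).
The emitted flux is σT⁴ = 812.6 W/m².
So S = 4×812.6/(1−0.12) = 3694 W/m².

3690 W/m²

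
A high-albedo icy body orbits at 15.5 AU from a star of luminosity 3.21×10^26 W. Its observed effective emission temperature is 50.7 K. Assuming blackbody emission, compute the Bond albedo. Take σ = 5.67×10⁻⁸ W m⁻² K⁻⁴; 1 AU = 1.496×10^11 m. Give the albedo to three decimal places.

0.685

d = 15.5 × 1.496×10^11 m = 2.319×10^12 m.
S = L/(4πd²) = 4.751 W m⁻².
From σT⁴ = S(1−α)/4 we invert for α: 1−α = 4σT⁴/S.
4σT⁴ = 4·5.67×10⁻⁸·(50.7)⁴ = 1.499 W m⁻².
Hence α = 1 − 1.499/4.751 = 0.6846.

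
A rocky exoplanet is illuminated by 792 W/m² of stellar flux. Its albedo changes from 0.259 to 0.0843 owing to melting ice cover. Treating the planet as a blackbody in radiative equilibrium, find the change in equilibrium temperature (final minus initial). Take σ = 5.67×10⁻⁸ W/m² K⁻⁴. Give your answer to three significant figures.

Initial: T₁ = [S(1−0.259)/(4σ)]^(1/4) = 225.5 K.
Final:   T₂ = [S(1−0.0843)/(4σ)]^(1/4) = 237.8 K.
ΔT = T₂ − T₁ = 12.26 K.

12.3 kelvin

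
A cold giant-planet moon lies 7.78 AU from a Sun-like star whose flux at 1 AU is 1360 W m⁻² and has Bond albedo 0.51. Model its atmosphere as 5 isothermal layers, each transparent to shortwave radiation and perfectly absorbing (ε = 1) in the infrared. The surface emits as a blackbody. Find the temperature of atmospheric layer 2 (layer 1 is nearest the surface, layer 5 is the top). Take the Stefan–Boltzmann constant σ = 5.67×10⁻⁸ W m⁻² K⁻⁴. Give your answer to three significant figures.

Flux at the orbit: S = 1360/(7.78)² = 22.47 W m⁻².
Top-of-atmosphere balance: σT_e⁴ = S(1−α)/4 = 2.752 W m⁻² → T_e = 83.47 K.
The net upward flux σT_e⁴ is constant between every pair of levels, so T_k⁴ = (N+1−k)T_e⁴.
With k = 2: T_2 = (5+1−2)^¼·83.47 K = 118.0 K.

118 kelvin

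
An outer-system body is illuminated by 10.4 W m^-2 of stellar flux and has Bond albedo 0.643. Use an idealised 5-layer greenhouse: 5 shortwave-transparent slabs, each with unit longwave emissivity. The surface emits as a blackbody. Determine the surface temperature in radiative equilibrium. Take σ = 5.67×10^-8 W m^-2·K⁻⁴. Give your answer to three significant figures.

OLR = S(1−α)/4 = 0.9282 W m^-2; the top layer radiates at T_e = 63.61 K.
For an N-layer opaque stack, T_s⁴ = (N+1)T_e⁴, hence T_s = (6)^(1/4)×63.61 K = 99.55 K.

99.6 K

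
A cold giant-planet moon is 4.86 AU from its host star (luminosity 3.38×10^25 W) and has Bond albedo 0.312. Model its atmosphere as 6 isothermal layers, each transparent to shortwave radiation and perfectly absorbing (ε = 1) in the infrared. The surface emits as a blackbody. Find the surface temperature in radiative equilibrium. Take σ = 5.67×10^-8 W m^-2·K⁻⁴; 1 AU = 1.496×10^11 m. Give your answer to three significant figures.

102 kelvin

d = 4.86 × 1.496×10^11 m = 7.271×10^11 m.
S = L/(4πd²) = 5.088 W m^-2.
The effective emission temperature is T_e = [S(1−α)/(4σ)]^¼ = 62.68 K.
Layer-by-layer balance gives σT_s⁴ = (N+1)σT_e⁴, so T_s = 7^¼·62.68 = 102.0 K.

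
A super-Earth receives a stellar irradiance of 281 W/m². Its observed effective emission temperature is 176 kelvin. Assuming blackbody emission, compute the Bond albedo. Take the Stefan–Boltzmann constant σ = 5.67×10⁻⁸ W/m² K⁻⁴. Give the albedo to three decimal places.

From σT⁴ = S(1−α)/4 we invert for α: 1−α = 4σT⁴/S.
σT⁴ = 54.40 W/m², so 4σT⁴ = 217.6 W/m².
1−α = 217.6/281.0 = 0.7744, so α = 0.2256.

0.226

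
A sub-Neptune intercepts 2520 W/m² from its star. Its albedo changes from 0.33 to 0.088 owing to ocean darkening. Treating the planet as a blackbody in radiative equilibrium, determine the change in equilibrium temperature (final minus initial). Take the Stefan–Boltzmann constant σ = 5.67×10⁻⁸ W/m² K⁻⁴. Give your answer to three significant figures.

23.5 K

With α = 0.33, T₁ = 293.7 K.
After:  T₂ = [2520·0.912/(4σ)]^(1/4) = 317.3 K.
ΔT = T₂ − T₁ = 23.54 K.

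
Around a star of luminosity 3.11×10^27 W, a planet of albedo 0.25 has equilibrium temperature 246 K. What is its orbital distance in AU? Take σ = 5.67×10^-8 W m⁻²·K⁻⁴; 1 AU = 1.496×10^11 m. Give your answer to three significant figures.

3.16 AU

Required flux: S = 4σT⁴/(1−α) = 1107 W m⁻².
From L = 4πd²S, d = √(3.11×10^27/(4π·1107)) = 4.727×10^11 m = 3.160 AU.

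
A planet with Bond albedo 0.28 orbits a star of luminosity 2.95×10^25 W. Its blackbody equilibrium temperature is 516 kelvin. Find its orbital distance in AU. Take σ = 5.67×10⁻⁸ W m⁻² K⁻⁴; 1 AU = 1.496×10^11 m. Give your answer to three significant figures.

Energy balance gives S = 4σT⁴/(1−α) = 22330 W m⁻².
S = L/(4πd²) → d = √(L/4πS) = √(2.95×10^25/(4π·22330)) = 1.025×10^10 m = 0.06854 AU.

0.0685 AU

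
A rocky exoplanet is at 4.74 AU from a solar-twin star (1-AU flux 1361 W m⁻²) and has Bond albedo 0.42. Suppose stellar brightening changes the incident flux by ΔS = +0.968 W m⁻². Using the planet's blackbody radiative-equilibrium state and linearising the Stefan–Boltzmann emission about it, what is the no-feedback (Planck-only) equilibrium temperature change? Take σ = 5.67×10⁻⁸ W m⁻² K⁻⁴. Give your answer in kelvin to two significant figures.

Flux at the orbit: S = 1361/(4.74)² = 60.58 W m⁻².
The baseline emission temperature is T_e = 111.6 K.
ΔF = Δ[S(1−α)]/4 = (1−0.42)·+0.968/4 = 0.1404 W m⁻².
Planck response: λ_P = 4σT_e³ = 4·5.67×10⁻⁸·(111.6)³ = 0.3149 W m⁻²/K.
So ΔT₀ = 0.1404/0.3149 = 0.446 K.

0.45 kelvin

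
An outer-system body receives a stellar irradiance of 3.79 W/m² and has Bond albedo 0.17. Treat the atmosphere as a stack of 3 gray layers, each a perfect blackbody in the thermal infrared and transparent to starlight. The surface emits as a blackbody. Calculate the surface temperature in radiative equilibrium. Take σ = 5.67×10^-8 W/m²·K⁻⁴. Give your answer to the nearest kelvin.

86 kelvin

The effective emission temperature is T_e = [S(1−α)/(4σ)]^¼ = 61.03 K.
For an N-layer opaque stack, T_s⁴ = (N+1)T_e⁴, hence T_s = (4)^(1/4)×61.03 K = 86.30 K.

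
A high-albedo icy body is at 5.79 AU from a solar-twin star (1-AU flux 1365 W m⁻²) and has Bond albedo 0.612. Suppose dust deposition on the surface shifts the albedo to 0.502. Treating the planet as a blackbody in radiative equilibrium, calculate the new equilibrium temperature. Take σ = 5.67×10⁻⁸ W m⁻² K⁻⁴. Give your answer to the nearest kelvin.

97 K

Irradiance scales as 1/d², so S = 1365 W m⁻² × (1/5.79)² = 40.72 W m⁻².
New equilibrium: T₂ = [(1−0.502)·40.72/(4σ)]^(1/4) = 97.24 K.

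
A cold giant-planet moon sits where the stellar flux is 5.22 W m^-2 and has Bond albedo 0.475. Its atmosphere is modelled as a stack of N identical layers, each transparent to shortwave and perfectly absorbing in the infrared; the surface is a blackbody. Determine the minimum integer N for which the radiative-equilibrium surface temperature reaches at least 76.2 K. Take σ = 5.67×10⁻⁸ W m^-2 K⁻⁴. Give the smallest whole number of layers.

Top-of-atmosphere balance: σT_e⁴ = S(1−α)/4 = 0.6851 W m^-2 → T_e = 58.96 K.
T_s = (N+1)^(1/4)·T_e ≥ 76.2 K requires N+1 ≥ (T_s/T_e)⁴ = (76.2/58.96)⁴ = 2.790.
Rounding up, N = 2.

2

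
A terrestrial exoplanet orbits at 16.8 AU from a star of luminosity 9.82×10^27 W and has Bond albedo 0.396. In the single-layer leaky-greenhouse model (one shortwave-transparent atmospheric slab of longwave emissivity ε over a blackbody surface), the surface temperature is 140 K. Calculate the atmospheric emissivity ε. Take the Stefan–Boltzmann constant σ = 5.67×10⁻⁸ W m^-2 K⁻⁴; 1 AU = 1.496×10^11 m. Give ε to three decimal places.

0.285

d = 16.8 × 1.496×10^11 m = 2.513×10^12 m.
S = L/(4πd²) = 123.7 W m^-2.
First, T_e = [123.7·(1−0.396)/(4σ)]^(1/4) = 134.7 K.
Since (2−ε)/2 = (T_e/T_s)⁴ = 0.8576, ε = 0.2847.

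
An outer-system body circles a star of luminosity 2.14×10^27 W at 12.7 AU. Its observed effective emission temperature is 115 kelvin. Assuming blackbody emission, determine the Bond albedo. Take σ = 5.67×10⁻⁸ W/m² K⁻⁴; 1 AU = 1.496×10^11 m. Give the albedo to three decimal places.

0.159

Orbital distance: d = 12.7 AU = 1.900×10^12 m.
S = L/(4πd²) = 47.18 W/m².
From σT⁴ = S(1−α)/4 we invert for α: 1−α = 4σT⁴/S.
σT⁴ = 9.917 W/m², so 4σT⁴ = 39.67 W/m².
Hence α = 1 − 39.67/47.18 = 0.1592.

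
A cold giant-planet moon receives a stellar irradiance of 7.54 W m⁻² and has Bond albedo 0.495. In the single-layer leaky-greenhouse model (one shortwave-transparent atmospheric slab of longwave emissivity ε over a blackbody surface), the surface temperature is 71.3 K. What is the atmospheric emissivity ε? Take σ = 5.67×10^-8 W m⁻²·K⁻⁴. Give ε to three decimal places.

Effective temperature: T_e = [S(1−α)/(4σ)]^(1/4) = 64.01 K.
Inverting T_s⁴ = 2T_e⁴/(2−ε): (T_e/T_s)⁴ = 0.6496, so ε = 2(1 − 0.6496) = 0.7008.

0.701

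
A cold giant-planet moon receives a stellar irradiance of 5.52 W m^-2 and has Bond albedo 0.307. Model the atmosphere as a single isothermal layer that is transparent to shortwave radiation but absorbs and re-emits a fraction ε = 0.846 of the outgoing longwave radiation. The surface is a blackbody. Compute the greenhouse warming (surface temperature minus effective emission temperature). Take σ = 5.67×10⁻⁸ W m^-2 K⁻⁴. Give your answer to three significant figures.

9.44 kelvin

The planet radiates to space at T_e = [S(1−α)/(4σ)]^(1/4) = 64.09 K.
Surface balance with a leaky layer gives σT_s⁴ = σT_e⁴·2/(2−ε), so T_s = T_e·[2/(2−0.846)]^(1/4) = 73.53 K.
Greenhouse warming: T_s − T_e = 9.445 K.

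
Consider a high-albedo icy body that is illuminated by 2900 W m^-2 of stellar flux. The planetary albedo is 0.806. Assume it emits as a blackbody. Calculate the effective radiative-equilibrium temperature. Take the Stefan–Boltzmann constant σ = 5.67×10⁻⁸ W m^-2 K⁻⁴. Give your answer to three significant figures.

The planet absorbs (1−α)S over its disc πR² and re-emits over 4πR², so the mean absorbed flux is (1−0.806)·2900/4 = 140.6 W m^-2.
Balancing against σT⁴: T = (140.6/5.67×10⁻⁸)^(1/4) = 223.2 K.

223 K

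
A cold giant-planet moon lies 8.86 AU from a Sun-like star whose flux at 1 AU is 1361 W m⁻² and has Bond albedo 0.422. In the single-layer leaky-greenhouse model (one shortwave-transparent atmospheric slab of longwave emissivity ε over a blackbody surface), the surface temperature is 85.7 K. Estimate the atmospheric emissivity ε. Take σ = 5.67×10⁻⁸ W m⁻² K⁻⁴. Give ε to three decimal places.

0.362

Irradiance scales as 1/d², so S = 1361 W m⁻² × (1/8.86)² = 17.34 W m⁻².
First, T_e = [17.34·(1−0.422)/(4σ)]^(1/4) = 81.53 K.
T_s⁴ = T_e⁴·2/(2−ε) → ε = 2 − 2(T_e/T_s)⁴ = 2 − 2·(81.53/85.7)⁴ = 0.3617.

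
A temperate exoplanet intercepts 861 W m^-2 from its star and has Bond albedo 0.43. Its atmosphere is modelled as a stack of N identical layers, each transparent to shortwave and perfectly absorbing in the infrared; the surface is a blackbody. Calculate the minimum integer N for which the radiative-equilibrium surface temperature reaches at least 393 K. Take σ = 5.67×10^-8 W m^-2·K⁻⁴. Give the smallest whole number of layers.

11

OLR = S(1−α)/4 = 122.7 W m^-2; the top layer radiates at T_e = 215.7 K.
T_s = (N+1)^(1/4)·T_e ≥ 393 K requires N+1 ≥ (T_s/T_e)⁴ = (393/215.7)⁴ = 11.024.
The minimum whole number is N = 11.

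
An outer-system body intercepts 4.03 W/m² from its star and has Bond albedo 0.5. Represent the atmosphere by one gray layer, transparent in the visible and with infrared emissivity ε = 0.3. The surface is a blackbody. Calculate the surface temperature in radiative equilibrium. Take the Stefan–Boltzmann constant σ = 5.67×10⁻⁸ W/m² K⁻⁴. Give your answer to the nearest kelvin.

57 K

At the top of the atmosphere, σT_e⁴ = S(1−α)/4 = 0.5038 W/m², giving T_e = 54.60 K.
For a single slab of emissivity ε, T_s⁴ = 2T_e⁴/(2−ε); thus T_s = 54.60·(1.176)^(1/4) = 56.86 K.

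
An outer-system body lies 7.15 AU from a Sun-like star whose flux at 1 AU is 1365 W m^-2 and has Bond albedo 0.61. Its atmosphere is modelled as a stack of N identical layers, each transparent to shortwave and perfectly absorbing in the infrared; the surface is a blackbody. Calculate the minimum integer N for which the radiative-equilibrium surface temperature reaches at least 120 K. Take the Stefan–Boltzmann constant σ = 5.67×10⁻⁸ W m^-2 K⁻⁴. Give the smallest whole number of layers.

By the inverse-square law, S = 1365/7.15² = 26.70 W m^-2.
Top-of-atmosphere balance: σT_e⁴ = S(1−α)/4 = 2.603 W m^-2 → T_e = 82.32 K.
T_s = (N+1)^(1/4)·T_e ≥ 120 K requires N+1 ≥ (T_s/T_e)⁴ = (120/82.32)⁴ = 4.516.
Rounding up, N = 4.

4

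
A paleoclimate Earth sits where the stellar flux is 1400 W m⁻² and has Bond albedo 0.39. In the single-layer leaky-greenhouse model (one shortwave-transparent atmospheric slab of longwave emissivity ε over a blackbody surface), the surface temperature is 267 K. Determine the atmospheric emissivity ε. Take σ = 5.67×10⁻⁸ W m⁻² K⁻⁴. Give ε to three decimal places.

0.518

TOA balance gives T_e = 247.7 K.
Inverting T_s⁴ = 2T_e⁴/(2−ε): (T_e/T_s)⁴ = 0.7409, so ε = 2(1 − 0.7409) = 0.5182.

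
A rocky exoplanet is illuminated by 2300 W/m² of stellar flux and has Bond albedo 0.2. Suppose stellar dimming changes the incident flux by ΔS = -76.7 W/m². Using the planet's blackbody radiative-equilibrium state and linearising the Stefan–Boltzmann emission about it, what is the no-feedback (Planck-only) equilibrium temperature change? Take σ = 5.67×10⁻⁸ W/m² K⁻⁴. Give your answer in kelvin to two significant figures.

The baseline emission temperature is T_e = 300.1 K.
TOA radiative forcing: ΔF = (1−α)ΔS/4 = 0.8·(-76.7)/4 = -15.34 W/m².
Planck response: λ_P = 4σT_e³ = 4·5.67×10⁻⁸·(300.1)³ = 6.131 W/m²/K.
So ΔT₀ = -15.34/6.131 = -2.50 K.

-2.5 K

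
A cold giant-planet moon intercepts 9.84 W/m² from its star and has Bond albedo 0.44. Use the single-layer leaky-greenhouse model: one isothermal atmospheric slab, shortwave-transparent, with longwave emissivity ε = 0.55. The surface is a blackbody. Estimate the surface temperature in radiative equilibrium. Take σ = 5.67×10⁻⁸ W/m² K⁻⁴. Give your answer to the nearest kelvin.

Effective emission temperature (TOA balance): σT_e⁴ = S(1−α)/4 = 1.378 W/m² → T_e = 70.21 K.
The surface balance (absorbed SW + ε·downward IR = σT_s⁴) with T_a⁴ = T_s⁴/2 reduces to T_s = T_e·[2/(2−ε)]^¼ = 76.09 K.

76 kelvin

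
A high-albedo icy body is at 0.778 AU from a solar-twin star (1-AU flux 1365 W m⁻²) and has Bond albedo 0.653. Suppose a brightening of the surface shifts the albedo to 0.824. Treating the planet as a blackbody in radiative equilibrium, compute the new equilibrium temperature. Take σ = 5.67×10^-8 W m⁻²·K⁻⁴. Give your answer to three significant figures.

205 kelvin

Flux at the orbit: S = 1365/(0.778)² = 2255 W m⁻².
T₂ = [S(1−α₂)/(4σ)]^(1/4) = [2255·0.176/(4σ)]^(1/4) = 204.5 K.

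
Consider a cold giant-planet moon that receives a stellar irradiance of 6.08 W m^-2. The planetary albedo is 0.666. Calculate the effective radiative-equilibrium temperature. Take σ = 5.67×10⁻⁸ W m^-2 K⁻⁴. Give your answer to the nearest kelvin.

55 kelvin

The planet absorbs (1−α)S over its disc πR² and re-emits over 4πR², so the mean absorbed flux is (1−0.666)·6.080/4 = 0.5077 W m^-2.
Balancing against σT⁴: T = (0.5077/5.67×10⁻⁸)^(1/4) = 54.70 K.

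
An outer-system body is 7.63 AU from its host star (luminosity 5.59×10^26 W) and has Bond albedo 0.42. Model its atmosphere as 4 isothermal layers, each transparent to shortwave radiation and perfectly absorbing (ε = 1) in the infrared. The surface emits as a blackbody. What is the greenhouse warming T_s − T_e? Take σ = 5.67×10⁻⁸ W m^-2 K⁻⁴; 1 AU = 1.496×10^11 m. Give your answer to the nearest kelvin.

48 K

d = 7.63 × 1.496×10^11 m = 1.141×10^12 m.
Flux at the orbit: S = L/(4πd²) = 5.59×10^26/(4π·(1.14×10^12)²) = 34.14 W m^-2.
Top-of-atmosphere balance: σT_e⁴ = S(1−α)/4 = 4.951 W m^-2 → T_e = 96.66 K.
Surface: T_s = (5)^¼·T_e = 144.5 K.
So the greenhouse effect raises the surface by 144.5 − 96.66 = 47.88 K.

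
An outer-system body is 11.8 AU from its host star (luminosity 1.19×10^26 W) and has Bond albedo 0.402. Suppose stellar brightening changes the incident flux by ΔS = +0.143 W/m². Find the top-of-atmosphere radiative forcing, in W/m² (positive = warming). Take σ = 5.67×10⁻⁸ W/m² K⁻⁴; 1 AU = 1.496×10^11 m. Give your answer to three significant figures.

0.0214 W/m²

Orbital distance: d = 11.8 AU = 1.765×10^12 m.
Spreading L over a sphere of radius d: S = 1.19×10^26/(4π·1.77×10^12²) = 3.039 W/m².
Only a fraction (1−α) is absorbed and it's spread over 4πR², so ΔF = (1−α)ΔS/4 = 0.02138 W/m².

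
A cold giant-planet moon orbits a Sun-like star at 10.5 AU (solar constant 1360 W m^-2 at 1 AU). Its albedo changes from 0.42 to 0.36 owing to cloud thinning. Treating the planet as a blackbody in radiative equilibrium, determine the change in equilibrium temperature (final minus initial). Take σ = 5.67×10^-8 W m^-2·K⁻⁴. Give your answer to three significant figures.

Flux at the orbit: S = 1360/(10.5)² = 12.34 W m^-2.
With α = 0.42, T₁ = 74.94 K.
Final:   T₂ = [S(1−0.36)/(4σ)]^(1/4) = 76.81 K.
Change: 76.81 − 74.94 = 1.867 K.

1.87 K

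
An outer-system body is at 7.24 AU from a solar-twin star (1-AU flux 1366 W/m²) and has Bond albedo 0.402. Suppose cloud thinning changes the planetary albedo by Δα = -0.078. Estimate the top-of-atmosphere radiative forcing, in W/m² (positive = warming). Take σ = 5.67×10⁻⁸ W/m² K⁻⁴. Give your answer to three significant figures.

0.508 W/m²

By the inverse-square law, S = 1366/7.24² = 26.06 W/m².
ΔF = −(S/4)Δα = −(26.06/4)×(-0.078) = 0.5082 W/m².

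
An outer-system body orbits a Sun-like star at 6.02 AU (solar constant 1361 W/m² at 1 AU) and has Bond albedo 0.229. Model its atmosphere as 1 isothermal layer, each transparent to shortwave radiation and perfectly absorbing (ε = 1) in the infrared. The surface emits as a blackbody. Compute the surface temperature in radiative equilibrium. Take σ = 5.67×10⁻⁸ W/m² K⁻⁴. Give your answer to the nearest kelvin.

By the inverse-square law, S = 1361/6.02² = 37.55 W/m².
OLR = S(1−α)/4 = 7.239 W/m²; the top layer radiates at T_e = 106.3 K.
Layer-by-layer balance gives σT_s⁴ = (N+1)σT_e⁴, so T_s = 2^¼·106.3 = 126.4 K.

126 K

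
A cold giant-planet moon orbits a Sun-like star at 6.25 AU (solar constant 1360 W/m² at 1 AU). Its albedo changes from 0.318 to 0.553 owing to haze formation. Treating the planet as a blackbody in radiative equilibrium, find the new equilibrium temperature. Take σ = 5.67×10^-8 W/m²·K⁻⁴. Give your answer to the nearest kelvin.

91 kelvin

Irradiance scales as 1/d², so S = 1360 W/m² × (1/6.25)² = 34.82 W/m².
T₂ = [S(1−α₂)/(4σ)]^(1/4) = [34.82·0.447/(4σ)]^(1/4) = 91.01 K.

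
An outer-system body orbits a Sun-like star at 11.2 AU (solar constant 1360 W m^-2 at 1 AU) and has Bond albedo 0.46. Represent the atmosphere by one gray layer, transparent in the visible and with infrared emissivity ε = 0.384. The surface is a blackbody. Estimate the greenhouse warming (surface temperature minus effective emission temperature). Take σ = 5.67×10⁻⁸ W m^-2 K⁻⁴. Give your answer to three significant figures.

3.90 K

By the inverse-square law, S = 1360/11.2² = 10.84 W m^-2.
At the top of the atmosphere, σT_e⁴ = S(1−α)/4 = 1.464 W m^-2, giving T_e = 71.28 K.
The surface balance (absorbed SW + ε·downward IR = σT_s⁴) with T_a⁴ = T_s⁴/2 reduces to T_s = T_e·[2/(2−ε)]^¼ = 75.18 K.
The atmosphere warms the surface by 3.902 K.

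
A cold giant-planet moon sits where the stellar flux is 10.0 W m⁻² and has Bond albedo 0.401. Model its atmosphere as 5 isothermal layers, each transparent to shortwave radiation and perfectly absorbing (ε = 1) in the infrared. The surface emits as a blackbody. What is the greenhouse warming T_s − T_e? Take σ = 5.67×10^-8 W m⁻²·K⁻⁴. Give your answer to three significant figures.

40.5 K

OLR = S(1−α)/4 = 1.498 W m⁻²; the top layer radiates at T_e = 71.69 K.
Surface: T_s = (6)^¼·T_e = 112.2 K.
So the greenhouse effect raises the surface by 112.2 − 71.69 = 40.51 K.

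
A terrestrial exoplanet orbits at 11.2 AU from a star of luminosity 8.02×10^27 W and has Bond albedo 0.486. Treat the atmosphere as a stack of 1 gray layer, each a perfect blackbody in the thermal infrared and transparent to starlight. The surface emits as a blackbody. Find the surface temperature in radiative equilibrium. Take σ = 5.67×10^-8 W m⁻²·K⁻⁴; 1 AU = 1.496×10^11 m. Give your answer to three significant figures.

179 K

Orbital distance: d = 11.2 AU = 1.676×10^12 m.
Flux at the orbit: S = L/(4πd²) = 8.02×10^27/(4π·(1.68×10^12)²) = 227.3 W m⁻².
Top-of-atmosphere balance: σT_e⁴ = S(1−α)/4 = 29.21 W m⁻² → T_e = 150.7 K.
For an N-layer opaque stack, T_s⁴ = (N+1)T_e⁴, hence T_s = (2)^(1/4)×150.7 K = 179.2 K.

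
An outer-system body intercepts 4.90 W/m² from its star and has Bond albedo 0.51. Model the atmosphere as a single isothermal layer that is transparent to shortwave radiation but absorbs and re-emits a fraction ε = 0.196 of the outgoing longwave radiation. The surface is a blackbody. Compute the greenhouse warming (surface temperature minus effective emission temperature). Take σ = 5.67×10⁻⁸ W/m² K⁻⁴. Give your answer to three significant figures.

1.49 K

At the top of the atmosphere, σT_e⁴ = S(1−α)/4 = 0.6003 W/m², giving T_e = 57.04 K.
For a single slab of emissivity ε, T_s⁴ = 2T_e⁴/(2−ε); thus T_s = 57.04·(1.109)^(1/4) = 58.53 K.
T_s − T_e = 58.53 − 57.04 = 1.490 K.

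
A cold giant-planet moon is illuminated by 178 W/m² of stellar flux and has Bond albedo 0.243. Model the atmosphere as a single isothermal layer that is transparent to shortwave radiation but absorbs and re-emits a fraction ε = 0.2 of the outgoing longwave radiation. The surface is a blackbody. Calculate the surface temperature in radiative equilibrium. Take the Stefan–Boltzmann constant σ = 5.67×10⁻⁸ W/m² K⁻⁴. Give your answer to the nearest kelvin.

160 K

The planet radiates to space at T_e = [S(1−α)/(4σ)]^(1/4) = 156.1 K.
The surface balance (absorbed SW + ε·downward IR = σT_s⁴) with T_a⁴ = T_s⁴/2 reduces to T_s = T_e·[2/(2−ε)]^¼ = 160.3 K.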